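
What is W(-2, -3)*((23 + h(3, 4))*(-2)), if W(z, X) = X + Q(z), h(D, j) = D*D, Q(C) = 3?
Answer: 0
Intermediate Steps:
h(D, j) = D²
W(z, X) = 3 + X (W(z, X) = X + 3 = 3 + X)
W(-2, -3)*((23 + h(3, 4))*(-2)) = (3 - 3)*((23 + 3²)*(-2)) = 0*((23 + 9)*(-2)) = 0*(32*(-2)) = 0*(-64) = 0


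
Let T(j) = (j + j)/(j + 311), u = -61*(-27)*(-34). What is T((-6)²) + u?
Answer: -19431234/347 ≈ -55998.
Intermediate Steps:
u = -55998 (u = 1647*(-34) = -55998)
T(j) = 2*j/(311 + j) (T(j) = (2*j)/(311 + j) = 2*j/(311 + j))
T((-6)²) + u = 2*(-6)²/(311 + (-6)²) - 55998 = 2*36/(311 + 36) - 55998 = 2*36/347 - 55998 = 2*36*(1/347) - 55998 = 72/347 - 55998 = -19431234/347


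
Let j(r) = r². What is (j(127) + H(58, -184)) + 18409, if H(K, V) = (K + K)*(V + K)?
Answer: 19922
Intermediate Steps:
H(K, V) = 2*K*(K + V) (H(K, V) = (2*K)*(K + V) = 2*K*(K + V))
(j(127) + H(58, -184)) + 18409 = (127² + 2*58*(58 - 184)) + 18409 = (16129 + 2*58*(-126)) + 18409 = (16129 - 14616) + 18409 = 1513 + 18409 = 19922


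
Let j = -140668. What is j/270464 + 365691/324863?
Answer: 13302105535/21965936608 ≈ 0.60558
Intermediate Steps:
j/270464 + 365691/324863 = -140668/270464 + 365691/324863 = -140668*1/270464 + 365691*(1/324863) = -35167/67616 + 365691/324863 = 13302105535/21965936608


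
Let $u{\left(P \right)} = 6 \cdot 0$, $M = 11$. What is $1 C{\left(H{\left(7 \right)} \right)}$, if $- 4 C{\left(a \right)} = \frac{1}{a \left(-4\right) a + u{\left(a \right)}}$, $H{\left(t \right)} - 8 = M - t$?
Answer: $\frac{1}{2304} \approx 0.00043403$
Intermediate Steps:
$u{\left(P \right)} = 0$
$H{\left(t \right)} = 19 - t$ ($H{\left(t \right)} = 8 - \left(-11 + t\right) = 19 - t$)
$C{\left(a \right)} = \frac{1}{16 a^{2}}$ ($C{\left(a \right)} = - \frac{1}{4 \left(a \left(-4\right) a + 0\right)} = - \frac{1}{4 \left(- 4 a a + 0\right)} = - \frac{1}{4 \left(- 4 a^{2} + 0\right)} = - \frac{1}{4 \left(- 4 a^{2}\right)} = - \frac{\left(- \frac{1}{4}\right) \frac{1}{a^{2}}}{4} = \frac{1}{16 a^{2}}$)
$1 C{\left(H{\left(7 \right)} \right)} = 1 \frac{1}{16 \left(19 - 7\right)^{2}} = 1 \frac{1}{16 \cdot 144} = 1 \cdot \frac{1}{16} \cdot \frac{1}{144} = 1 \cdot \frac{1}{2304} = \frac{1}{2304}$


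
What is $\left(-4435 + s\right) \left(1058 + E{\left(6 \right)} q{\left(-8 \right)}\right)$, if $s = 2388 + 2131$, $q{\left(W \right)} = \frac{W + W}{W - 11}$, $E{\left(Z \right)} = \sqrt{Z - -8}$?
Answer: $88872 + \frac{1344 \sqrt{14}}{19} \approx 89137.0$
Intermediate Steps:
$E{\left(Z \right)} = \sqrt{8 + Z}$ ($E{\left(Z \right)} = \sqrt{Z + 8} = \sqrt{8 + Z}$)
$q{\left(W \right)} = \frac{2 W}{-11 + W}$
$s = 4519$
$\left(-4435 + s\right) \left(1058 + E{\left(6 \right)} q{\left(-8 \right)}\right) = \left(-4435 + 4519\right) \left(1058 + \sqrt{8 + 6} \cdot 2 \left(-8\right) \frac{1}{-11 - 8}\right) = 84 \left(1058 + \sqrt{14} \cdot 2 \left(-8\right) \frac{1}{-19}\right) = 84 \left(1058 + \sqrt{14} \cdot 2 \left(-8\right) \left(- \frac{1}{19}\right)\right) = 84 \left(1058 + \sqrt{14} \cdot \frac{16}{19}\right) = 84 \left(1058 + \frac{16 \sqrt{14}}{19}\right) = 88872 + \frac{1344 \sqrt{14}}{19}$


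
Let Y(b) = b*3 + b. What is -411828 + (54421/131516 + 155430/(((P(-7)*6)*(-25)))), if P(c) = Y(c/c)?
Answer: -135489965117/328790 ≈ -4.1209e+5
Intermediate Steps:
Y(b) = 4*b (Y(b) = 3*b + b = 4*b)
P(c) = 4 (P(c) = 4*(c/c) = 4*1 = 4)
-411828 + (54421/131516 + 155430/(((P(-7)*6)*(-25)))) = -411828 + (54421/131516 + 155430/(((4*6)*(-25)))) = -411828 + (54421*(1/131516) + 155430/((24*(-25)))) = -411828 + (54421/131516 + 155430/(-600)) = -411828 + (54421/131516 + 155430*(-1/600)) = -411828 + (54421/131516 - 5181/20) = -411828 - 85036997/328790 = -135489965117/328790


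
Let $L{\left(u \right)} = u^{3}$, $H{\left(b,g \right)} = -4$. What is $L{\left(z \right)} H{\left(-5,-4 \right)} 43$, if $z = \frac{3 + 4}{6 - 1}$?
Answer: $- \frac{58996}{125} \approx -471.97$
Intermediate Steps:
$z = \frac{7}{5} \approx 1.4$
$L{\left(z \right)} H{\left(-5,-4 \right)} 43 = \left(\frac{7}{5}\right)^{3} \left(-4\right) 43 = \frac{343}{125} \left(-4\right) 43 = \left(- \frac{1372}{125}\right) 43 = - \frac{58996}{125}$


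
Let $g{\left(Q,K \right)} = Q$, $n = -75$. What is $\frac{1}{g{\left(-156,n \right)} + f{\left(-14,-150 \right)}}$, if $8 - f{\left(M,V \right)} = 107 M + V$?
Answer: $\frac{1}{1500} \approx 0.00066667$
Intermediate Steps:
$f{\left(M,V \right)} = 8 - V - 107 M$ ($f{\left(M,V \right)} = 8 - \left(107 M + V\right) = 8 - \left(V + 107 M\right) = 8 - V - 107 M$)
$\frac{1}{g{\left(-156,n \right)} + f{\left(-14,-150 \right)}} = \frac{1}{-156 - -1656} = \frac{1}{-156 + \left(8 + 150 + 1498\right)} = \frac{1}{-156 + 1656} = \frac{1}{1500}$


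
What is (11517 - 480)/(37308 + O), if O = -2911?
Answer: 11037/34397 ≈ 0.32087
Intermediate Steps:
(11517 - 480)/(37308 + O) = (11517 - 480)/(37308 - 2911) = 11037/34397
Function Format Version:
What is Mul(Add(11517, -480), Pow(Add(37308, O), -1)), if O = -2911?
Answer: Rational(11037, 34397) ≈ 0.32087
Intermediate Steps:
Mul(Add(11517, -480), Pow(Add(37308, O), -1)) = Mul(Add(11517, -480), Pow(Add(37308, -2911), -1)) = Mul(11037, Pow(34397, -1)) = Mul(11037, Rational(1, 34397)) = Rational(11037, 34397)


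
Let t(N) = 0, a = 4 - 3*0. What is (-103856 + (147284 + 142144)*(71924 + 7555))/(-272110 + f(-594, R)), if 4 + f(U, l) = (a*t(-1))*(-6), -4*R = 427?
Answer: -11501672078/136057 ≈ -84536.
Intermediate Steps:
a = 4 (a = 4 + 0 = 4)
R = -427/4 (R = -¼*427 = -427/4 ≈ -106.75)
f(U, l) = -4 (f(U, l) = -4 + (4*0)*(-6) = -4 + 0*(-6) = -4 + 0 = -4)
(-103856 + (147284 + 142144)*(71924 + 7555))/(-272110 + f(-594, R)) = (-103856 + (147284 + 142144)*(71924 + 7555))/(-272110 - 4) = (-103856 + 289428*79479)/(-272114) = (-103856 + 23003448012)*(-1/272114) = 23003344156*(-1/272114) = -11501672078/136057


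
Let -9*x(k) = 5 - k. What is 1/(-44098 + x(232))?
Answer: -9/396655 ≈ -2.2690e-5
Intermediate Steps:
x(k) = -5/9 + k/9 (x(k) = -(5 - k)/9 = -5/9 + k/9)
1/(-44098 + x(232)) = 1/(-44098 + (-5/9 + (1/9)*232)) = 1/(-44098 + (-5/9 + 232/9)) = 1/(-44098 + 227/9) = 1/(-396655/9) = -9/396655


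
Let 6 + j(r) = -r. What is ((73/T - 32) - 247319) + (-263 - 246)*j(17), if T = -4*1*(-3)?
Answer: -2827655/12 ≈ -2.3564e+5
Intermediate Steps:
j(r) = -6 - r
T = 12 (T = -4*(-3) = 12)
((73/T - 32) - 247319) + (-263 - 246)*j(17) = ((73/12 - 32) - 247319) + (-263 - 246)*(-6 - 1*17) = (((1/12)*73 - 32) - 247319) - 509*(-6 - 17) = ((73/12 - 32) - 247319) - 509*(-23) = (-311/12 - 247319) + 11707 = -2968139/12 + 11707 = -2827655/12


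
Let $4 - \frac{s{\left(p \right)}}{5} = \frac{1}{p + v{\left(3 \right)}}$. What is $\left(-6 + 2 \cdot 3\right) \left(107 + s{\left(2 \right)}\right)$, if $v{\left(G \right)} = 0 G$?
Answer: $0$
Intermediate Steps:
$v{\left(G \right)} = 0$
$s{\left(p \right)} = 20 - \frac{5}{p}$ ($s{\left(p \right)} = 20 - \frac{5}{p + 0} = 20 - \frac{5}{p}$)
$\left(-6 + 2 \cdot 3\right) \left(107 + s{\left(2 \right)}\right) = \left(-6 + 2 \cdot 3\right) \left(107 + \left(20 - \frac{5}{2}\right)\right) = \left(-6 + 6\right) \left(107 + \left(20 - \frac{5}{2}\right)\right) = 0 \left(107 + \left(20 - \frac{5}{2}\right)\right) = 0 \left(107 + \frac{35}{2}\right) = 0 \cdot \frac{249}{2} = 0$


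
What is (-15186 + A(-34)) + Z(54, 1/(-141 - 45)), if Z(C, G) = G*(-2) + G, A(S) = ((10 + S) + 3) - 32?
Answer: -2834453/186 ≈ -15239.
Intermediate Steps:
A(S) = -19 + S (A(S) = (13 + S) - 32 = -19 + S)
Z(C, G) = -G (Z(C, G) = -2*G + G = -G)
(-15186 + A(-34)) + Z(54, 1/(-141 - 45)) = (-15186 + (-19 - 34)) - 1/(-141 - 45) = (-15186 - 53) - 1/(-186) = -15239 - 1*(-1/186) = -15239 + 1/186 = -2834453/186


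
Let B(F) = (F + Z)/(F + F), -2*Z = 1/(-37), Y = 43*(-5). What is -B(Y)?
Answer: -15909/31820 ≈ -0.49997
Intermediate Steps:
Y = -215
Z = 1/74 (Z = -1/2/(-37) = -1/2*(-1/37) = 1/74 ≈ 0.013514)
B(F) = (1/74 + F)/(2*F) (B(F) = (F + 1/74)/(F + F) = (1/74 + F)/((2*F)) = (1/74 + F)*(1/(2*F)) = (1/74 + F)/(2*F))
-B(Y) = -(1 + 74*(-215))/(148*(-215)) = -(-1)*(1 - 15910)/(148*215) = -(-1)*(-15909)/(148*215) = -1*15909/31820 = -15909/31820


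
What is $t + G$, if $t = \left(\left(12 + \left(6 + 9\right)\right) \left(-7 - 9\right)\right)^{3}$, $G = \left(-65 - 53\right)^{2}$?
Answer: $-80607644$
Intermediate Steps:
$G = 13924$ ($G = \left(-118\right)^{2} = 13924$)
$t = -80621568$ ($t = \left(\left(12 + 15\right) \left(-16\right)\right)^{3} = \left(27 \left(-16\right)\right)^{3} = \left(-432\right)^{3} = -80621568$)
$t + G = -80621568 + 13924 = -80607644$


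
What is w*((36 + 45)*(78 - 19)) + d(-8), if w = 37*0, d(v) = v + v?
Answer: -16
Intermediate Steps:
d(v) = 2*v
w = 0
w*((36 + 45)*(78 - 19)) + d(-8) = 0*((36 + 45)*(78 - 19)) + 2*(-8) = 0*(81*59) - 16 = 0*4779 - 16 = 0 - 16 = -16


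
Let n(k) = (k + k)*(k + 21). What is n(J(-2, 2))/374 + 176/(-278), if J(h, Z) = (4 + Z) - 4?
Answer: -10062/25993 ≈ -0.38710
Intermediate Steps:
J(h, Z) = Z
n(k) = 2*k*(21 + k) (n(k) = (2*k)*(21 + k) = 2*k*(21 + k))
n(J(-2, 2))/374 + 176/(-278) = (2*2*(21 + 2))/374 + 176/(-278) = (2*2*23)*(1/374) + 176*(-1/278) = 92*(1/374) - 88/139 = 46/187 - 88/139 = -10062/25993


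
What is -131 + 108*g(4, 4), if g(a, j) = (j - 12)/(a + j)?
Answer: -239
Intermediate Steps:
g(a, j) = (-12 + j)/(a + j)
-131 + 108*g(4, 4) = -131 + 108*((-12 + 4)/(4 + 4)) = -131 + 108*(-8/8) = -131 + 108*((⅛)*(-8)) = -131 + 108*(-1) = -131 - 108 = -239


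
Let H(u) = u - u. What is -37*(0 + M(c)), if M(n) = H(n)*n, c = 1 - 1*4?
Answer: 0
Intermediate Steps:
H(u) = 0
c = -3 (c = 1 - 4 = -3)
M(n) = 0 (M(n) = 0*n = 0)
-37*(0 + M(c)) = -37*(0 + 0) = -37*0 = 0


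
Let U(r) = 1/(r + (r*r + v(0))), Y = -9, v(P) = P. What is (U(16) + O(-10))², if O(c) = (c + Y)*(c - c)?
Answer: 1/73984 ≈ 1.3516e-5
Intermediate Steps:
U(r) = 1/(r + r²) (U(r) = 1/(r + (r*r + 0)) = 1/(r + (r² + 0)) = 1/(r + r²))
O(c) = 0 (O(c) = (c - 9)*(c - c) = (-9 + c)*0 = 0)
(U(16) + O(-10))² = (1/(16*(1 + 16)) + 0)² = ((1/16)/17 + 0)² = ((1/16)*(1/17) + 0)² = (1/272 + 0)² = (1/272)² = 1/73984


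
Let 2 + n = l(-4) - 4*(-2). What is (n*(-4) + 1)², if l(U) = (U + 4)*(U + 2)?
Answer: 529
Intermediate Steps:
l(U) = (2 + U)*(4 + U) (l(U) = (4 + U)*(2 + U) = (2 + U)*(4 + U))
n = 6 (n = -2 + ((8 + (-4)² + 6*(-4)) - 4*(-2)) = -2 + ((8 + 16 - 24) + 8) = -2 + (0 + 8) = -2 + 8 = 6)
(n*(-4) + 1)² = (6*(-4) + 1)² = (-24 + 1)² = (-23)² = 529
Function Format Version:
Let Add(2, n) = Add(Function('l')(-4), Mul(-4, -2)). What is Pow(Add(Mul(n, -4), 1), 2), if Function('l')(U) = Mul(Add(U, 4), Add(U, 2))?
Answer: 529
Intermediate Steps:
Function('l')(U) = Mul(Add(2, U), Add(4, U)) (Function('l')(U) = Mul(Add(4, U), Add(2, U)) = Mul(Add(2, U), Add(4, U)))
n = 6 (n = Add(-2, Add(Add(8, Pow(-4, 2), Mul(6, -4)), Mul(-4, -2))) = Add(-2, Add(Add(8, 16, -24), 8)) = Add(-2, Add(0, 8)) = Add(-2, 8) = 6)
Pow(Add(Mul(n, -4), 1), 2) = Pow(Add(Mul(6, -4), 1), 2) = Pow(Add(-24, 1), 2) = Pow(-23, 2) = 529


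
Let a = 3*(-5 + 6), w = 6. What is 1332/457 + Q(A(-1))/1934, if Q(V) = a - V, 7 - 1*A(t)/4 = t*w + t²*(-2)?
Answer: 2550039/883838 ≈ 2.8852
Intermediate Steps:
a = 3 (a = 3*1 = 3)
A(t) = 28 - 24*t + 8*t² (A(t) = 28 - 4*(t*6 + t²*(-2)) = 28 - 4*(6*t - 2*t²) = 28 - 4*(-2*t² + 6*t) = 28 + (-24*t + 8*t²) = 28 - 24*t + 8*t²)
Q(V) = 3 - V
1332/457 + Q(A(-1))/1934 = 1332/457 + (3 - (28 - 24*(-1) + 8*(-1)²))/1934 = 1332*(1/457) + (3 - (28 + 24 + 8*1))*(1/1934) = 1332/457 + (3 - (28 + 24 + 8))*(1/1934) = 1332/457 + (3 - 1*60)*(1/1934) = 1332/457 + (3 - 60)*(1/1934) = 1332/457 - 57*1/1934 = 1332/457 - 57/1934 = 2550039/883838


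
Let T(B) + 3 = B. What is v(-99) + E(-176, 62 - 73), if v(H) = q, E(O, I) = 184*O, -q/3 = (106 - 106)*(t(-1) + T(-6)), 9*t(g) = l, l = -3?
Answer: -32384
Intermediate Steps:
t(g) = -⅓ (t(g) = (⅑)*(-3) = -⅓)
T(B) = -3 + B
q = 0 (q = -3*(106 - 106)*(-⅓ + (-3 - 6)) = -0*(-⅓ - 9) = -0*(-28)/3 = -3*0 = 0)
v(H) = 0
v(-99) + E(-176, 62 - 73) = 0 + 184*(-176) = 0 - 32384 = -32384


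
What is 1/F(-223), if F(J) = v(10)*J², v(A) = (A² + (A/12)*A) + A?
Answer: 3/17653795 ≈ 1.6994e-7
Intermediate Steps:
v(A) = A + 13*A²/12 (v(A) = (A² + (A*(1/12))*A) + A = (A² + (A/12)*A) + A = (A² + A²/12) + A = 13*A²/12 + A = A + 13*A²/12)
F(J) = 355*J²/3 (F(J) = ((1/12)*10*(12 + 13*10))*J² = ((1/12)*10*(12 + 130))*J² = ((1/12)*10*142)*J² = 355*J²/3)
1/F(-223) = 1/((355/3)*(-223)²) = 1/((355/3)*49729) = 1/(17653795/3) = 3/17653795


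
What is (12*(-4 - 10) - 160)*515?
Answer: -168920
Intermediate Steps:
(12*(-4 - 10) - 160)*515 = (12*(-14) - 160)*515 = (-168 - 160)*515 = -328*515 = -168920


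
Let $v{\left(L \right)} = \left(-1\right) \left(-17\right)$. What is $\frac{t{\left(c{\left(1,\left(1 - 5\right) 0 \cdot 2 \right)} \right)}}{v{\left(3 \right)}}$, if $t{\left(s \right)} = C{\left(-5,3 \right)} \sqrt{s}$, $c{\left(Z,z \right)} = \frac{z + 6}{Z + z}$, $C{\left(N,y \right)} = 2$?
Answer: $\frac{2 \sqrt{6}}{17} \approx 0.28818$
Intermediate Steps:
$c{\left(Z,z \right)} = \frac{6 + z}{Z + z}$
$t{\left(s \right)} = 2 \sqrt{s}$
$v{\left(L \right)} = 17$
$\frac{t{\left(c{\left(1,\left(1 - 5\right) 0 \cdot 2 \right)} \right)}}{v{\left(3 \right)}} = \frac{2 \sqrt{\frac{6 + \left(1 - 5\right) 0 \cdot 2}{1 + \left(1 - 5\right) 0 \cdot 2}}}{17} = 2 \sqrt{\frac{6 - 0}{1 - 0}} \cdot \frac{1}{17} = 2 \sqrt{\frac{6 + 0}{1 + 0}} \cdot \frac{1}{17} = 2 \sqrt{1^{-1} \cdot 6} \cdot \frac{1}{17} = 2 \sqrt{1 \cdot 6} \cdot \frac{1}{17} = 2 \sqrt{6} \cdot \frac{1}{17} = \frac{2 \sqrt{6}}{17}$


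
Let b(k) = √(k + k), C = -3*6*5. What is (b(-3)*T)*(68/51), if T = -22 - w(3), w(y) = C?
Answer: 272*I*√6/3 ≈ 222.09*I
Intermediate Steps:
C = -90 (C = -18*5 = -90)
w(y) = -90
b(k) = √2*√k (b(k) = √(2*k) = √2*√k)
T = 68 (T = -22 - 1*(-90) = -22 + 90 = 68)
(b(-3)*T)*(68/51) = ((√2*√(-3))*68)*(68/51) = ((√2*(I*√3))*68)*(68*(1/51)) = ((I*√6)*68)*(4/3) = (68*I*√6)*(4/3) = 272*I*√6/3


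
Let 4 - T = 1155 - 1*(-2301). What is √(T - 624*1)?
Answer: 2*I*√1019 ≈ 63.844*I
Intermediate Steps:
T = -3452 (T = 4 - (1155 - 1*(-2301)) = 4 - (1155 + 2301) = 4 - 1*3456 = 4 - 3456 = -3452)
√(T - 624*1) = √(-3452 - 624*1) = √(-3452 - 624) = √(-4076) = 2*I*√1019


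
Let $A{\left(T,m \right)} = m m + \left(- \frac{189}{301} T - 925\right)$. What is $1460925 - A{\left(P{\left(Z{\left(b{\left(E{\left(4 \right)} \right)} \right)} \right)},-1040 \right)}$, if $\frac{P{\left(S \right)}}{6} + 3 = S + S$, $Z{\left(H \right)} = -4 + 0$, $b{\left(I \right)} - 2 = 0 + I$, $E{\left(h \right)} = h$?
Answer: $\frac{16348968}{43} \approx 3.8021 \cdot 10^{5}$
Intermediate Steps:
$b{\left(I \right)} = 2 + I$ ($b{\left(I \right)} = 2 + \left(0 + I\right) = 2 + I$)
$Z{\left(H \right)} = -4$
$P{\left(S \right)} = -18 + 12 S$ ($P{\left(S \right)} = -18 + 6 \left(S + S\right) = -18 + 6 \cdot 2 S = -18 + 12 S$)
$A{\left(T,m \right)} = -925 + m^{2} - \frac{27 T}{43}$ ($A{\left(T,m \right)} = m^{2} + \left(\left(-189\right) \frac{1}{301} T - 925\right) = m^{2} - \left(925 + \frac{27 T}{43}\right) = -925 + m^{2} - \frac{27 T}{43}$)
$1460925 - A{\left(P{\left(Z{\left(b{\left(E{\left(4 \right)} \right)} \right)} \right)},-1040 \right)} = 1460925 - \left(-925 + \left(-1040\right)^{2} - \frac{27 \left(-18 + 12 \left(-4\right)\right)}{43}\right) = 1460925 - \left(-925 + 1081600 - \frac{27 \left(-18 - 48\right)}{43}\right) = 1460925 - \left(-925 + 1081600 - - \frac{1782}{43}\right) = 1460925 - \left(-925 + 1081600 + \frac{1782}{43}\right) = 1460925 - \frac{46470807}{43} = \frac{16348968}{43}$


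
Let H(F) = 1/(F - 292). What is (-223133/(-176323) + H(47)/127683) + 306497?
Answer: 241511663928492731/787970736315 ≈ 3.0650e+5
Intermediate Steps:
H(F) = 1/(-292 + F)
(-223133/(-176323) + H(47)/127683) + 306497 = (-223133/(-176323) + 1/((-292 + 47)*127683)) + 306497 = (-223133*(-1/176323) + (1/127683)/(-245)) + 306497 = (223133/176323 - 1/245*1/127683) + 306497 = (223133/176323 - 1/31282335) + 306497 = 997160154176/787970736315 + 306497 = 241511663928492731/787970736315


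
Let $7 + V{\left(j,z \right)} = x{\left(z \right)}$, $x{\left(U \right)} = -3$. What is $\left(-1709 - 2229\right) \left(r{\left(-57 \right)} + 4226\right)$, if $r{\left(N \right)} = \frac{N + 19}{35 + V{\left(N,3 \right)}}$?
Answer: $- \frac{415900056}{25} \approx -1.6636 \cdot 10^{7}$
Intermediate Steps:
$V{\left(j,z \right)} = -10$ ($V{\left(j,z \right)} = -7 - 3 = -10$)
$r{\left(N \right)} = \frac{19}{25} + \frac{N}{25}$ ($r{\left(N \right)} = \frac{N + 19}{35 - 10} = \frac{19 + N}{25} = \left(19 + N\right) \frac{1}{25} = \frac{19}{25} + \frac{N}{25}$)
$\left(-1709 - 2229\right) \left(r{\left(-57 \right)} + 4226\right) = \left(-1709 - 2229\right) \left(\left(\frac{19}{25} + \frac{1}{25} \left(-57\right)\right) + 4226\right) = \left(-1709 - 2229\right) \left(\left(\frac{19}{25} - \frac{57}{25}\right) + 4226\right) = - 3938 \left(- \frac{38}{25} + 4226\right) = \left(-3938\right) \frac{105612}{25} = - \frac{415900056}{25}$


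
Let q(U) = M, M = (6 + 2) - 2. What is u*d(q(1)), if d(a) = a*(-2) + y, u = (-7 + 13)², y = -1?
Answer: -468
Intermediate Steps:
M = 6 (M = 8 - 2 = 6)
q(U) = 6
u = 36 (u = 6² = 36)
d(a) = -1 - 2*a (d(a) = a*(-2) - 1 = -2*a - 1 = -1 - 2*a)
u*d(q(1)) = 36*(-1 - 2*6) = 36*(-1 - 12) = 36*(-13) = -468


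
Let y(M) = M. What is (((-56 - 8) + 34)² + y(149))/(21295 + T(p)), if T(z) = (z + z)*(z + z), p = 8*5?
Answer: 1049/27695 ≈ 0.037877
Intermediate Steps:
p = 40
T(z) = 4*z² (T(z) = (2*z)*(2*z) = 4*z²)
(((-56 - 8) + 34)² + y(149))/(21295 + T(p)) = (((-56 - 8) + 34)² + 149)/(21295 + 4*40²) = ((-64 + 34)² + 149)/(21295 + 4*1600) = ((-30)² + 149)/(21295 + 6400) = (900 + 149)/27695 = 1049*(1/27695) = 1049/27695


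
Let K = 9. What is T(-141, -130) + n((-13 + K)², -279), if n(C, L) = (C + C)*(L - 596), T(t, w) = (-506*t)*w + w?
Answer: -9303110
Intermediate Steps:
T(t, w) = w - 506*t*w (T(t, w) = -506*t*w + w = w - 506*t*w)
n(C, L) = 2*C*(-596 + L) (n(C, L) = (2*C)*(-596 + L) = 2*C*(-596 + L))
T(-141, -130) + n((-13 + K)², -279) = -130*(1 - 506*(-141)) + 2*(-13 + 9)²*(-596 - 279) = -130*(1 + 71346) + 2*(-4)²*(-875) = -130*71347 + 2*16*(-875) = -9275110 - 28000 = -9303110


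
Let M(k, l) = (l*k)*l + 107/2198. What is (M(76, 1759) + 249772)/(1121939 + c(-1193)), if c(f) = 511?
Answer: 172469680617/822381700 ≈ 209.72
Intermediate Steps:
M(k, l) = 107/2198 + k*l² (M(k, l) = (k*l)*l + 107*(1/2198) = k*l² + 107/2198 = 107/2198 + k*l²)
(M(76, 1759) + 249772)/(1121939 + c(-1193)) = ((107/2198 + 76*1759²) + 249772)/(1121939 + 511) = ((107/2198 + 76*3094081) + 249772)/1122450 = ((107/2198 + 235150156) + 249772)*(1/1122450) = (516860042995/2198 + 249772)*(1/1122450) = (517409041851/2198)*(1/1122450) = 172469680617/822381700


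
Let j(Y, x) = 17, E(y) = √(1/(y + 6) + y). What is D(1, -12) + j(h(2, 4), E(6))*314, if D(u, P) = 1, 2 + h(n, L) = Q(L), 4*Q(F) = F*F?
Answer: 5339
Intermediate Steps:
E(y) = √(y + 1/(6 + y)) (E(y) = √(1/(6 + y) + y) = √(y + 1/(6 + y)))
Q(F) = F²/4 (Q(F) = (F*F)/4 = F²/4)
h(n, L) = -2 + L²/4
D(1, -12) + j(h(2, 4), E(6))*314 = 1 + 17*314 = 1 + 5338 = 5339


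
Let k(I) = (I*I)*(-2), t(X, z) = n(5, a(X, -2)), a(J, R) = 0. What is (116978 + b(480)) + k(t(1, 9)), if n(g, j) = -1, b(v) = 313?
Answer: 117289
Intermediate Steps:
t(X, z) = -1
k(I) = -2*I² (k(I) = I²*(-2) = -2*I²)
(116978 + b(480)) + k(t(1, 9)) = (116978 + 313) - 2*(-1)² = 117291 - 2*1 = 117291 - 2 = 117289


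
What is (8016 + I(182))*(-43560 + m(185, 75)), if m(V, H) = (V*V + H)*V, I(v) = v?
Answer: 51663304120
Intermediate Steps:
m(V, H) = V*(H + V²) (m(V, H) = (V² + H)*V = (H + V²)*V = V*(H + V²))
(8016 + I(182))*(-43560 + m(185, 75)) = (8016 + 182)*(-43560 + 185*(75 + 185²)) = 8198*(-43560 + 185*(75 + 34225)) = 8198*(-43560 + 185*34300) = 8198*(-43560 + 6345500) = 8198*6301940 = 51663304120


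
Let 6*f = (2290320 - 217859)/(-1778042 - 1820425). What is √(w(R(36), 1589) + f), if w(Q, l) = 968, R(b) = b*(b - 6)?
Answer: 5*√2005336788959990/7196934 ≈ 31.111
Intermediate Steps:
R(b) = b*(-6 + b)
f = -2072461/21590802 (f = ((2290320 - 217859)/(-1778042 - 1820425))/6 = (2072461/(-3598467))/6 = (2072461*(-1/3598467))/6 = (⅙)*(-2072461/3598467) = -2072461/21590802 ≈ -0.095988)
√(w(R(36), 1589) + f) = √(968 - 2072461/21590802) = √(20897823875/21590802) = 5*√2005336788959990/7196934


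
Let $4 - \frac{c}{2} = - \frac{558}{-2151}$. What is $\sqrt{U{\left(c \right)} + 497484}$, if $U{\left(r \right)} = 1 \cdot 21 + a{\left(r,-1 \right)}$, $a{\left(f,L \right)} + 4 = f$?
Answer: $\frac{7 \sqrt{579962897}}{239} \approx 705.34$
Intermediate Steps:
$a{\left(f,L \right)} = -4 + f$
$c = \frac{1788}{239}$ ($c = 8 - 2 \left(- \frac{558}{-2151}\right) = 8 - 2 \left(\left(-558\right) \left(- \frac{1}{2151}\right)\right) = 8 - \frac{124}{239} = \frac{1788}{239} \approx 7.4812$)
$U{\left(r \right)} = 17 + r$ ($U{\left(r \right)} = 1 \cdot 21 + \left(-4 + r\right) = 21 + \left(-4 + r\right) = 17 + r$)
$\sqrt{U{\left(c \right)} + 497484} = \sqrt{\left(17 + \frac{1788}{239}\right) + 497484} = \sqrt{\frac{5851}{239} + 497484} = \sqrt{\frac{118904527}{239}} = \frac{7 \sqrt{579962897}}{239}$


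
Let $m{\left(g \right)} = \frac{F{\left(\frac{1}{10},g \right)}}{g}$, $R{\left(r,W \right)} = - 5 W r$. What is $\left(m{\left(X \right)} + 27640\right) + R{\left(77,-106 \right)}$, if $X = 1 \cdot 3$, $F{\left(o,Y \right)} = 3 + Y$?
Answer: $68452$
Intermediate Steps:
$R{\left(r,W \right)} = - 5 W r$
$X = 3$
$m{\left(g \right)} = \frac{3 + g}{g}$
$\left(m{\left(X \right)} + 27640\right) + R{\left(77,-106 \right)} = \left(\frac{3 + 3}{3} + 27640\right) - \left(-530\right) 77 = \left(\frac{1}{3} \cdot 6 + 27640\right) + 40810 = \left(2 + 27640\right) + 40810 = 27642 + 40810 = 68452$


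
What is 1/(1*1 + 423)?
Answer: 1/424 ≈ 0.0023585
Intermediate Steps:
1/(1*1 + 423) = 1/(1 + 423) = 1/424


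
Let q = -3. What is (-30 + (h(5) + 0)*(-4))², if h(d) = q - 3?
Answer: 36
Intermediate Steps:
h(d) = -6 (h(d) = -3 - 3 = -6)
(-30 + (h(5) + 0)*(-4))² = (-30 + (-6 + 0)*(-4))² = (-30 - 6*(-4))² = (-30 + 24)² = (-6)² = 36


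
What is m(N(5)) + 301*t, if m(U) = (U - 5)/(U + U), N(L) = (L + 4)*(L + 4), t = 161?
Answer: 3925379/81 ≈ 48462.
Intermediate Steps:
N(L) = (4 + L)² (N(L) = (4 + L)*(4 + L) = (4 + L)²)
m(U) = (-5 + U)/(2*U) (m(U) = (-5 + U)/((2*U)) = (-5 + U)*(1/(2*U)) = (-5 + U)/(2*U))
m(N(5)) + 301*t = (-5 + (4 + 5)²)/(2*((4 + 5)²)) + 301*161 = (-5 + 9²)/(2*(9²)) + 48461 = (½)*(-5 + 81)/81 + 48461 = (½)*(1/81)*76 + 48461 = 38/81 + 48461 = 3925379/81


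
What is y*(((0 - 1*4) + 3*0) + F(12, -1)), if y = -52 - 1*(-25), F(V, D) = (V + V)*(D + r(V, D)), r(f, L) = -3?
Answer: 2700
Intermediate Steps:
F(V, D) = 2*V*(-3 + D) (F(V, D) = (V + V)*(D - 3) = (2*V)*(-3 + D) = 2*V*(-3 + D))
y = -27 (y = -52 + 25 = -27)
y*(((0 - 1*4) + 3*0) + F(12, -1)) = -27*(((0 - 1*4) + 3*0) + 2*12*(-3 - 1)) = -27*(((0 - 4) + 0) + 2*12*(-4)) = -27*((-4 + 0) - 96) = -27*(-4 - 96) = -27*(-100) = 2700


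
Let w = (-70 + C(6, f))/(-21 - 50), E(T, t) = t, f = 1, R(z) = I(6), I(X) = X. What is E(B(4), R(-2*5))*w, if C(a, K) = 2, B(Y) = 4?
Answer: 408/71 ≈ 5.7465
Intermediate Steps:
R(z) = 6
w = 68/71 (w = (-70 + 2)/(-21 - 50) = -68/(-71) = -68*(-1/71) = 68/71 ≈ 0.95775)
E(B(4), R(-2*5))*w = 6*(68/71) = 408/71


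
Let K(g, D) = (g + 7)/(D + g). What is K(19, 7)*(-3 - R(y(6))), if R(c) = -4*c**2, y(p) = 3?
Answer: 33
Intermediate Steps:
K(g, D) = (7 + g)/(D + g)
K(19, 7)*(-3 - R(y(6))) = ((7 + 19)/(7 + 19))*(-3 - (-4)*3**2) = (26/26)*(-3 - (-4)*9) = ((1/26)*26)*(-3 - 1*(-36)) = 1*(-3 + 36) = 1*33 = 33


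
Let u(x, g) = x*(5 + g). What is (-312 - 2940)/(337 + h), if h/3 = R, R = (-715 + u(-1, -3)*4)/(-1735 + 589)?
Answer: -1242264/129457 ≈ -9.5960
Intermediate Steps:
R = 241/382 (R = (-715 - (5 - 3)*4)/(-1735 + 589) = (-715 - 1*2*4)/(-1146) = (-715 - 2*4)*(-1/1146) = (-715 - 8)*(-1/1146) = -723*(-1/1146) = 241/382 ≈ 0.63089)
h = 723/382 (h = 3*(241/382) = 723/382 ≈ 1.8927)
(-312 - 2940)/(337 + h) = (-312 - 2940)/(337 + 723/382) = -3252/129457/382 = -3252*382/129457 = -1242264/129457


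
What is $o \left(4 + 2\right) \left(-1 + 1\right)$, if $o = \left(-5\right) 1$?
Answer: $0$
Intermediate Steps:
$o = -5$
$o \left(4 + 2\right) \left(-1 + 1\right) = - 5 \left(4 + 2\right) \left(-1 + 1\right) = - 5 \cdot 6 \cdot 0 = \left(-5\right) 0 = 0$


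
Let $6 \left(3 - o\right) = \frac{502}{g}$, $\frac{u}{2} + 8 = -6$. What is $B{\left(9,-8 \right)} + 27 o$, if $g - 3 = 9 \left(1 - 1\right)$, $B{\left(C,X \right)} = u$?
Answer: $-700$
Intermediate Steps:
$u = -28$ ($u = -16 + 2 \left(-6\right) = -16 - 12 = -28$)
$B{\left(C,X \right)} = -28$
$g = 3$ ($g = 3 + 9 \left(1 - 1\right) = 3 + 9 \cdot 0 = 3 + 0 = 3$)
$o = - \frac{224}{9}$ ($o = 3 - \frac{502 \cdot \frac{1}{3}}{6} = 3 - \frac{251}{9} = - \frac{224}{9} \approx -24.889$)
$B{\left(9,-8 \right)} + 27 o = -28 + 27 \left(- \frac{224}{9}\right) = -28 - 672 = -700$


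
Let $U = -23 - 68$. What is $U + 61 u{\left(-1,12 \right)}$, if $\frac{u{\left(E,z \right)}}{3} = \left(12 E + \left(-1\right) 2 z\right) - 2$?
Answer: $-7045$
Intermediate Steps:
$U = -91$ ($U = -23 - 68 = -91$)
$u{\left(E,z \right)} = -6 - 6 z + 36 E$ ($u{\left(E,z \right)} = 3 \left(\left(12 E + \left(-1\right) 2 z\right) - 2\right) = 3 \left(\left(12 E - 2 z\right) - 2\right) = 3 \left(\left(- 2 z + 12 E\right) - 2\right) = 3 \left(-2 - 2 z + 12 E\right) = -6 - 6 z + 36 E$)
$U + 61 u{\left(-1,12 \right)} = -91 + 61 \left(-6 - 72 + 36 \left(-1\right)\right) = -91 + 61 \left(-6 - 72 - 36\right) = -91 + 61 \left(-114\right) = -91 - 6954 = -7045$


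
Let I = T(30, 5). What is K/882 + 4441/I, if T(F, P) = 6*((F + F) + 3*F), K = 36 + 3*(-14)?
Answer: 217309/44100 ≈ 4.9276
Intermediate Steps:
K = -6 (K = 36 - 42 = -6)
T(F, P) = 30*F (T(F, P) = 6*(2*F + 3*F) = 6*(5*F) = 30*F)
I = 900 (I = 30*30 = 900)
K/882 + 4441/I = -6/882 + 4441/900 = -6*1/882 + 4441*(1/900) = -1/147 + 4441/900 = 217309/44100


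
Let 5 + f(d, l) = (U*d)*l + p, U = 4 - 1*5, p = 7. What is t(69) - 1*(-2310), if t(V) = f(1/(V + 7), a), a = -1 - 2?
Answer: 175715/76 ≈ 2312.0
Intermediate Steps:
a = -3
U = -1 (U = 4 - 5 = -1)
f(d, l) = 2 - d*l (f(d, l) = -5 + ((-d)*l + 7) = -5 + (-d*l + 7) = -5 + (7 - d*l) = 2 - d*l)
t(V) = 2 + 3/(7 + V) (t(V) = 2 - 1*(-3)/(V + 7) = 2 - 1*(-3)/(7 + V) = 2 + 3/(7 + V))
t(69) - 1*(-2310) = (17 + 2*69)/(7 + 69) - 1*(-2310) = (17 + 138)/76 + 2310 = (1/76)*155 + 2310 = 155/76 + 2310 = 175715/76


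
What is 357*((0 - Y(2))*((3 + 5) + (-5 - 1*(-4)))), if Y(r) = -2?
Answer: 4998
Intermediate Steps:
357*((0 - Y(2))*((3 + 5) + (-5 - 1*(-4)))) = 357*((0 - 1*(-2))*((3 + 5) + (-5 - 1*(-4)))) = 357*((0 + 2)*(8 + (-5 + 4))) = 357*(2*(8 - 1)) = 357*(2*7) = 357*14 = 4998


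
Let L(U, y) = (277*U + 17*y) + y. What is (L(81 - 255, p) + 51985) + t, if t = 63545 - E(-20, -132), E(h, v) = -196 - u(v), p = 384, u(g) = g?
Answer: 74308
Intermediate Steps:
L(U, y) = 18*y + 277*U (L(U, y) = (17*y + 277*U) + y = 18*y + 277*U)
E(h, v) = -196 - v
t = 63609 (t = 63545 - (-196 - 1*(-132)) = 63545 - (-196 + 132) = 63545 - 1*(-64) = 63545 + 64 = 63609)
(L(81 - 255, p) + 51985) + t = ((18*384 + 277*(81 - 255)) + 51985) + 63609 = ((6912 + 277*(-174)) + 51985) + 63609 = ((6912 - 48198) + 51985) + 63609 = (-41286 + 51985) + 63609 = 10699 + 63609 = 74308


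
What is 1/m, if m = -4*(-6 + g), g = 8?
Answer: -1/8 ≈ -0.12500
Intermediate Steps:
m = -8 (m = -4*(-6 + 8) = -4*2 = -8)
1/m = 1/(-8) = -1/8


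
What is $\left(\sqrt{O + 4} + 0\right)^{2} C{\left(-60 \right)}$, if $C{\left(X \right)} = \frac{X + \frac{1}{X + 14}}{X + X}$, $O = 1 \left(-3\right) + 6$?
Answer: $\frac{19327}{5520} \approx 3.5013$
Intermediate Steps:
$O = 3$ ($O = -3 + 6 = 3$)
$C{\left(X \right)} = \frac{X + \frac{1}{14 + X}}{2 X}$
$\left(\sqrt{O + 4} + 0\right)^{2} C{\left(-60 \right)} = \left(\sqrt{3 + 4} + 0\right)^{2} \frac{1 + \left(-60\right)^{2} + 14 \left(-60\right)}{2 \left(-60\right) \left(14 - 60\right)} = \left(\sqrt{7} + 0\right)^{2} \cdot \frac{1}{2} \left(- \frac{1}{60}\right) \frac{1}{-46} \left(1 + 3600 - 840\right) = \left(\sqrt{7}\right)^{2} \cdot \frac{1}{2} \left(- \frac{1}{60}\right) \left(- \frac{1}{46}\right) 2761 = 7 \cdot \frac{2761}{5520} = \frac{19327}{5520}$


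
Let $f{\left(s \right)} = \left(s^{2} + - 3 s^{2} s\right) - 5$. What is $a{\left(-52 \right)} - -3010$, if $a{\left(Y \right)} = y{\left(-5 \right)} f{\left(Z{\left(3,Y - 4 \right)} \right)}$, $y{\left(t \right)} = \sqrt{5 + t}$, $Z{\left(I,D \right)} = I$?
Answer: $3010$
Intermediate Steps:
$f{\left(s \right)} = -5 + s^{2} - 3 s^{3}$ ($f{\left(s \right)} = \left(s^{2} - 3 s^{3}\right) - 5 = -5 + s^{2} - 3 s^{3}$)
$a{\left(Y \right)} = 0$ ($a{\left(Y \right)} = \sqrt{5 - 5} \left(-5 + 3^{2} - 3 \cdot 3^{3}\right) = \sqrt{0} \left(-5 + 9 - 81\right) = 0 \left(-5 + 9 - 81\right) = 0 \left(-77\right) = 0$)
$a{\left(-52 \right)} - -3010 = 0 - -3010 = 0 + 3010 = 3010$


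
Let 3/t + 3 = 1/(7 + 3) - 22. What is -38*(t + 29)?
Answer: -91086/83 ≈ -1097.4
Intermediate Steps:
t = -10/83 (t = 3/(-3 + (1/(7 + 3) - 22)) = 3/(-3 + (1/10 - 22)) = 3/(-3 + (⅒ - 22)) = 3/(-3 - 219/10) = 3/(-249/10) = 3*(-10/249) = -10/83 ≈ -0.12048)
-38*(t + 29) = -38*(-10/83 + 29) = -38*2397/83 = -91086/83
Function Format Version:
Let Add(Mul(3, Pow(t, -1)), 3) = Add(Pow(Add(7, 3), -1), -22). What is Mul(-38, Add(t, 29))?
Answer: Rational(-91086, 83) ≈ -1097.4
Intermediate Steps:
t = Rational(-10, 83) (t = Mul(3, Pow(Add(-3, Add(Pow(Add(7, 3), -1), -22)), -1)) = Mul(3, Pow(Add(-3, Add(Pow(10, -1), -22)), -1)) = Mul(3, Pow(Add(-3, Add(Rational(1, 10), -22)), -1)) = Mul(3, Pow(Add(-3, Rational(-219, 10)), -1)) = Mul(3, Pow(Rational(-249, 10), -1)) = Mul(3, Rational(-10, 249)) = Rational(-10, 83) ≈ -0.12048)
Mul(-38, Add(t, 29)) = Mul(-38, Add(Rational(-10, 83), 29)) = Mul(-38, Rational(2397, 83)) = Rational(-91086, 83)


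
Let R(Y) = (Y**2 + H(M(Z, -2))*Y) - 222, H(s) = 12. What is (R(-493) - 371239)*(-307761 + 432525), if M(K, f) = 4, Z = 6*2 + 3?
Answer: -16759298592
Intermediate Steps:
Z = 15 (Z = 12 + 3 = 15)
R(Y) = -222 + Y**2 + 12*Y (R(Y) = (Y**2 + 12*Y) - 222 = -222 + Y**2 + 12*Y)
(R(-493) - 371239)*(-307761 + 432525) = ((-222 + (-493)**2 + 12*(-493)) - 371239)*(-307761 + 432525) = ((-222 + 243049 - 5916) - 371239)*124764 = (236911 - 371239)*124764 = -134328*124764 = -16759298592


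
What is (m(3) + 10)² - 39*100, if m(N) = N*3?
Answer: -3539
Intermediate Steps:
m(N) = 3*N
(m(3) + 10)² - 39*100 = (3*3 + 10)² - 39*100 = (9 + 10)² - 3900 = 19² - 3900 = 361 - 3900 = -3539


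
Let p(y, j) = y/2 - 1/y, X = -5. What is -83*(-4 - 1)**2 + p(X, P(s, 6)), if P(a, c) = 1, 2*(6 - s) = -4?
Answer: -20773/10 ≈ -2077.3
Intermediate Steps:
s = 8 (s = 6 - 1/2*(-4) = 6 + 2 = 8)
p(y, j) = y/2 - 1/y (p(y, j) = y*(1/2) - 1/y = y/2 - 1/y)
-83*(-4 - 1)**2 + p(X, P(s, 6)) = -83*(-4 - 1)**2 + ((1/2)*(-5) - 1/(-5)) = -83*(-5)**2 + (-5/2 - 1*(-1/5)) = -83*25 + (-5/2 + 1/5) = -2075 - 23/10 = -20773/10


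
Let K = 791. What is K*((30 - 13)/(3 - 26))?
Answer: -13447/23 ≈ -584.65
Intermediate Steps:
K*((30 - 13)/(3 - 26)) = 791*((30 - 13)/(3 - 26)) = 791*(17/(-23)) = 791*(17*(-1/23)) = 791*(-17/23) = -13447/23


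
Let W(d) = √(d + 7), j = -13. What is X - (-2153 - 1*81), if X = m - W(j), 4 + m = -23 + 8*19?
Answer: 2359 - I*√6 ≈ 2359.0 - 2.4495*I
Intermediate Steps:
W(d) = √(7 + d)
m = 125 (m = -4 + (-23 + 8*19) = -4 + (-23 + 152) = -4 + 129 = 125)
X = 125 - I*√6 (X = 125 - √(7 - 13) = 125 - √(-6) = 125 - I*√6 ≈ 125.0 - 2.4495*I)
X - (-2153 - 1*81) = (125 - I*√6) - (-2153 - 1*81) = (125 - I*√6) - (-2153 - 81) = (125 - I*√6) - 1*(-2234) = (125 - I*√6) + 2234 = 2359 - I*√6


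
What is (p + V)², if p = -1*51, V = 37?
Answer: 196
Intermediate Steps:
p = -51
(p + V)² = (-51 + 37)² = (-14)² = 196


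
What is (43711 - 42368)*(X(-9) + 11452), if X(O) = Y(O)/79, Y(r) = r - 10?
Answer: 15379713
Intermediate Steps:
Y(r) = -10 + r
X(O) = -10/79 + O/79 (X(O) = (-10 + O)/79 = (-10 + O)*(1/79) = -10/79 + O/79)
(43711 - 42368)*(X(-9) + 11452) = (43711 - 42368)*((-10/79 + (1/79)*(-9)) + 11452) = 1343*((-10/79 - 9/79) + 11452) = 1343*(-19/79 + 11452) = 1343*(904689/79) = 15379713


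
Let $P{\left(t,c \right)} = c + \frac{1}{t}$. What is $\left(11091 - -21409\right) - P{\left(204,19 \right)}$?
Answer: $\frac{6626123}{204} \approx 32481.0$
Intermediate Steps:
$\left(11091 - -21409\right) - P{\left(204,19 \right)} = \left(11091 - -21409\right) - \left(19 + \frac{1}{204}\right) = \left(11091 + 21409\right) - \left(19 + \frac{1}{204}\right) = 32500 - \frac{3877}{204} = \frac{6626123}{204}$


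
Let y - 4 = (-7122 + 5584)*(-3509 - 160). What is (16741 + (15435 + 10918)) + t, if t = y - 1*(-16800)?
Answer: 5702820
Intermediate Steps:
y = 5642926 (y = 4 + (-7122 + 5584)*(-3509 - 160) = 4 - 1538*(-3669) = 4 + 5642922 = 5642926)
t = 5659726 (t = 5642926 - 1*(-16800) = 5642926 + 16800 = 5659726)
(16741 + (15435 + 10918)) + t = (16741 + (15435 + 10918)) + 5659726 = (16741 + 26353) + 5659726 = 43094 + 5659726 = 5702820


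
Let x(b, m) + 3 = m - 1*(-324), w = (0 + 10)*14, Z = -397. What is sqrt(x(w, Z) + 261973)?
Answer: sqrt(261897) ≈ 511.76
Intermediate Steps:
w = 140 (w = 10*14 = 140)
x(b, m) = 321 + m (x(b, m) = -3 + (m - 1*(-324)) = -3 + (m + 324) = -3 + (324 + m) = 321 + m)
sqrt(x(w, Z) + 261973) = sqrt((321 - 397) + 261973) = sqrt(-76 + 261973) = sqrt(261897)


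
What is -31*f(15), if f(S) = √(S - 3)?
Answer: -62*√3 ≈ -107.39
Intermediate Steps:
f(S) = √(-3 + S)
-31*f(15) = -31*√(-3 + 15) = -62*√3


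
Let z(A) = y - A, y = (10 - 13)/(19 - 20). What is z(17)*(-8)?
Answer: 112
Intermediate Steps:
y = 3 (y = -3/(-1) = -3*(-1) = 3)
z(A) = 3 - A
z(17)*(-8) = (3 - 1*17)*(-8) = (3 - 17)*(-8) = -14*(-8) = 112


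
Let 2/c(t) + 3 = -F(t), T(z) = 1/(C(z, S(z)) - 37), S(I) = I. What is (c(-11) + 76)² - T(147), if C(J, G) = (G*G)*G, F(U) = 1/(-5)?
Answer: 882202280245/155647814 ≈ 5667.9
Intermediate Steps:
F(U) = -⅕
C(J, G) = G³ (C(J, G) = G²*G = G³)
T(z) = 1/(-37 + z³) (T(z) = 1/(z³ - 37) = 1/(-37 + z³))
c(t) = -5/7 (c(t) = 2/(-3 - 1*(-⅕)) = 2/(-3 + ⅕) = 2/(-14/5) = 2*(-5/14) = -5/7)
(c(-11) + 76)² - T(147) = (-5/7 + 76)² - 1/(-37 + 147³) = (527/7)² - 1/(-37 + 3176523) = 277729/49 - 1/3176486 = 882202280245/155647814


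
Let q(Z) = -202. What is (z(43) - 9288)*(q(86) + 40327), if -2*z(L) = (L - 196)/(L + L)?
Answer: -64094992875/172 ≈ -3.7265e+8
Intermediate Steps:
z(L) = -(-196 + L)/(4*L) (z(L) = -(L - 196)/(2*(L + L)) = -(-196 + L)/(2*(2*L)) = -(-196 + L)*1/(2*L)/2 = -(-196 + L)/(4*L))
(z(43) - 9288)*(q(86) + 40327) = ((¼)*(196 - 1*43)/43 - 9288)*(-202 + 40327) = ((¼)*(1/43)*(196 - 43) - 9288)*40125 = ((¼)*(1/43)*153 - 9288)*40125 = (153/172 - 9288)*40125 = -1597383/172*40125 = -64094992875/172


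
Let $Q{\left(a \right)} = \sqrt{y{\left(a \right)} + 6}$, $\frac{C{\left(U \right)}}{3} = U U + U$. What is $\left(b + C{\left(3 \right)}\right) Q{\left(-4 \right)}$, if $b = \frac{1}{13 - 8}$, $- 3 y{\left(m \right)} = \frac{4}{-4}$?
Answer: $\frac{181 \sqrt{57}}{15} \approx 91.101$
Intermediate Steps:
$y{\left(m \right)} = \frac{1}{3}$ ($y{\left(m \right)} = - \frac{4 \frac{1}{-4}}{3} = - \frac{4 \left(- \frac{1}{4}\right)}{3} = \left(- \frac{1}{3}\right) \left(-1\right) = \frac{1}{3}$)
$C{\left(U \right)} = 3 U + 3 U^{2}$ ($C{\left(U \right)} = 3 \left(U U + U\right) = 3 \left(U^{2} + U\right) = 3 \left(U + U^{2}\right) = 3 U + 3 U^{2}$)
$Q{\left(a \right)} = \frac{\sqrt{57}}{3}$ ($Q{\left(a \right)} = \sqrt{\frac{1}{3} + 6} = \sqrt{\frac{19}{3}} = \frac{\sqrt{57}}{3}$)
$b = \frac{1}{5} \approx 0.2$
$\left(b + C{\left(3 \right)}\right) Q{\left(-4 \right)} = \left(\frac{1}{5} + 3 \cdot 3 \left(1 + 3\right)\right) \frac{\sqrt{57}}{3} = \left(\frac{1}{5} + 3 \cdot 3 \cdot 4\right) \frac{\sqrt{57}}{3} = \left(\frac{1}{5} + 36\right) \frac{\sqrt{57}}{3} = \frac{181 \frac{\sqrt{57}}{3}}{5} = \frac{181 \sqrt{57}}{15}$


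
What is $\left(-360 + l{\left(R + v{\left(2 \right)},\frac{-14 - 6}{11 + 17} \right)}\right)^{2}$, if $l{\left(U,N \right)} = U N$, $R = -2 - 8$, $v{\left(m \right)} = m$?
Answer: $\frac{6150400}{49} \approx 1.2552 \cdot 10^{5}$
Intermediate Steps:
$R = -10$
$l{\left(U,N \right)} = N U$
$\left(-360 + l{\left(R + v{\left(2 \right)},\frac{-14 - 6}{11 + 17} \right)}\right)^{2} = \left(-360 + \frac{-14 - 6}{11 + 17} \left(-10 + 2\right)\right)^{2} = \left(-360 + - \frac{20}{28} \left(-8\right)\right)^{2} = \left(-360 + \left(-20\right) \frac{1}{28} \left(-8\right)\right)^{2} = \left(-360 - - \frac{40}{7}\right)^{2} = \left(-360 + \frac{40}{7}\right)^{2} = \left(- \frac{2480}{7}\right)^{2} = \frac{6150400}{49}$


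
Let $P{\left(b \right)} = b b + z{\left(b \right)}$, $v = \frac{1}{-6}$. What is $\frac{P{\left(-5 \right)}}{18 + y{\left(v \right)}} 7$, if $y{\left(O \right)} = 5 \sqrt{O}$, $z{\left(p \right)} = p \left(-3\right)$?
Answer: $\frac{30240}{1969} - \frac{1400 i \sqrt{6}}{1969} \approx 15.358 - 1.7416 i$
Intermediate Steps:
$z{\left(p \right)} = - 3 p$
$v = - \frac{1}{6} \approx -0.16667$
$P{\left(b \right)} = b^{2} - 3 b$ ($P{\left(b \right)} = b b - 3 b = b^{2} - 3 b$)
$\frac{P{\left(-5 \right)}}{18 + y{\left(v \right)}} 7 = \frac{\left(-5\right) \left(-3 - 5\right)}{18 + 5 \sqrt{- \frac{1}{6}}} \cdot 7 = \frac{\left(-5\right) \left(-8\right)}{18 + 5 \frac{i \sqrt{6}}{6}} \cdot 7 = \frac{40}{18 + \frac{5 i \sqrt{6}}{6}} \cdot 7 = \frac{280}{18 + \frac{5 i \sqrt{6}}{6}}$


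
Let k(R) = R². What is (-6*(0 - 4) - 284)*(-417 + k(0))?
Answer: 108420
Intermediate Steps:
(-6*(0 - 4) - 284)*(-417 + k(0)) = (-6*(0 - 4) - 284)*(-417 + 0²) = (-6*(-4) - 284)*(-417 + 0) = (24 - 284)*(-417) = -260*(-417) = 108420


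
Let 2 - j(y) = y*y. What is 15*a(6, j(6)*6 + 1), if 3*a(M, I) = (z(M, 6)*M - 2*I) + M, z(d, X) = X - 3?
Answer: 2150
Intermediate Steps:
j(y) = 2 - y² (j(y) = 2 - y*y = 2 - y²)
z(d, X) = -3 + X
a(M, I) = -2*I/3 + 4*M/3 (a(M, I) = (((-3 + 6)*M - 2*I) + M)/3 = ((3*M - 2*I) + M)/3 = ((-2*I + 3*M) + M)/3 = (-2*I + 4*M)/3 = -2*I/3 + 4*M/3)
15*a(6, j(6)*6 + 1) = 15*(-2*((2 - 1*6²)*6 + 1)/3 + (4/3)*6) = 15*(-2*((2 - 1*36)*6 + 1)/3 + 8) = 15*(-2*((2 - 36)*6 + 1)/3 + 8) = 15*(-2*(-34*6 + 1)/3 + 8) = 15*(-2*(-204 + 1)/3 + 8) = 15*(-⅔*(-203) + 8) = 15*(406/3 + 8) = 15*(430/3) = 2150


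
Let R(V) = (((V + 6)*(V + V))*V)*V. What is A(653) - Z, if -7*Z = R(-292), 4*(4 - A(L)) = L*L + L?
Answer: 28480774011/14 ≈ 2.0343e+9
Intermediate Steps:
R(V) = 2*V**3*(6 + V) (R(V) = (((6 + V)*(2*V))*V)*V = ((2*V*(6 + V))*V)*V = (2*V**2*(6 + V))*V = 2*V**3*(6 + V))
A(L) = 4 - L/4 - L**2/4 (A(L) = 4 - (L*L + L)/4 = 4 - (L**2 + L)/4 = 4 - (L + L**2)/4 = 4 + (-L/4 - L**2/4) = 4 - L/4 - L**2/4)
Z = -14241134336/7 (Z = -2*(-292)**3*(6 - 292)/7 = -2*(-24897088)*(-286)/7 = -1/7*14241134336 = -14241134336/7 ≈ -2.0344e+9)
A(653) - Z = (4 - 1/4*653 - 1/4*653**2) - 1*(-14241134336/7) = (4 - 653/4 - 1/4*426409) + 14241134336/7 = (4 - 653/4 - 426409/4) + 14241134336/7 = -213523/2 + 14241134336/7 = 28480774011/14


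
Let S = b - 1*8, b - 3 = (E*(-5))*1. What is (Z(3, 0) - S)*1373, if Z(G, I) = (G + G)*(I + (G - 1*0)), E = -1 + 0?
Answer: 24714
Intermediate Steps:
E = -1
b = 8 (b = 3 - 1*(-5)*1 = 3 + 5*1 = 3 + 5 = 8)
Z(G, I) = 2*G*(G + I) (Z(G, I) = (2*G)*(I + (G + 0)) = (2*G)*(I + G) = (2*G)*(G + I) = 2*G*(G + I))
S = 0 (S = 8 - 1*8 = 8 - 8 = 0)
(Z(3, 0) - S)*1373 = (2*3*(3 + 0) - 1*0)*1373 = (2*3*3 + 0)*1373 = (18 + 0)*1373 = 18*1373 = 24714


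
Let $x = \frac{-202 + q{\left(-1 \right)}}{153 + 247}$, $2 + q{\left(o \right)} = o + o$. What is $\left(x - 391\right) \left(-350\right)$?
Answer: $\frac{548121}{4} \approx 1.3703 \cdot 10^{5}$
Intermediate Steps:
$q{\left(o \right)} = -2 + 2 o$ ($q{\left(o \right)} = -2 + \left(o + o\right) = -2 + 2 o$)
$x = - \frac{103}{200}$ ($x = \frac{-202 + \left(-2 + 2 \left(-1\right)\right)}{153 + 247} = \frac{-202 - 4}{400} = \left(-202 - 4\right) \frac{1}{400} = \left(-206\right) \frac{1}{400} = - \frac{103}{200} \approx -0.515$)
$\left(x - 391\right) \left(-350\right) = \left(- \frac{103}{200} - 391\right) \left(-350\right) = \left(- \frac{78303}{200}\right) \left(-350\right) = \frac{548121}{4}$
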